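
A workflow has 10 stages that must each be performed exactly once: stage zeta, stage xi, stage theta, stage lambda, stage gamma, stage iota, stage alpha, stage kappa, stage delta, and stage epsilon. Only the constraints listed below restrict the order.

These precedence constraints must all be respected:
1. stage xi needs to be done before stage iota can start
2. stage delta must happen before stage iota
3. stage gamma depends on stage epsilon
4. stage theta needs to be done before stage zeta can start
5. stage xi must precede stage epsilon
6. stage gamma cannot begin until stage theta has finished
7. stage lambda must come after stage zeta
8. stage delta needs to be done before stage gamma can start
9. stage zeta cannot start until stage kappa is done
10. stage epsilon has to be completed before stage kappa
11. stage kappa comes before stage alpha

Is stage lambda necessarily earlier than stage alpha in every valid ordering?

No

Nothing in the constraints links stage lambda and stage alpha; they are unordered relative to each other.
There exist valid orderings with stage alpha before stage lambda, so stage lambda is not required to come first.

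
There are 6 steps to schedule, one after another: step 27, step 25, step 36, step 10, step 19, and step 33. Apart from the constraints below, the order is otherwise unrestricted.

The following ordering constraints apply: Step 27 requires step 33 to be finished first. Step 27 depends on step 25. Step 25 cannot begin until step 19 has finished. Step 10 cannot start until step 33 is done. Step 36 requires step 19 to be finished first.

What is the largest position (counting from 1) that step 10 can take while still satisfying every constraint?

6

No constraint forces any step after step 10, so it can be placed last, in position 6.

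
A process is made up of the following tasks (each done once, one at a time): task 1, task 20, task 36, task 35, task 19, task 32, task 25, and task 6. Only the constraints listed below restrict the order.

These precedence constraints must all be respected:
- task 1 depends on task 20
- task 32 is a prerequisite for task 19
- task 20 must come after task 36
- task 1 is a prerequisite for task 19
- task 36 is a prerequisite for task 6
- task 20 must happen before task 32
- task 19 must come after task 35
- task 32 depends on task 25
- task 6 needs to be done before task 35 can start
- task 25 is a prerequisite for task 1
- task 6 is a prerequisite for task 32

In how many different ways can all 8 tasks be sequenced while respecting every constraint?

2 tasks have no prerequisites (task 36, task 25), so any of them could come first.
Counting all ways to extend the partial order to a total order gives 68.

68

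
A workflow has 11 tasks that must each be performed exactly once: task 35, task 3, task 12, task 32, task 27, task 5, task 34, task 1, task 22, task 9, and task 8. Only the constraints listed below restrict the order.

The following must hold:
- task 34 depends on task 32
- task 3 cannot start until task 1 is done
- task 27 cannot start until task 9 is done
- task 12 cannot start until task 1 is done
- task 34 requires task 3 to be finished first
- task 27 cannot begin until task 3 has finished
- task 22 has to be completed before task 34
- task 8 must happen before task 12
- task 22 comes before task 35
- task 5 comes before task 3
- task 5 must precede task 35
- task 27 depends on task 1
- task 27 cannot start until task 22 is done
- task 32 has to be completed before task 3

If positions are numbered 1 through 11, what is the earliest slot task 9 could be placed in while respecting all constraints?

1

No constraint forces any other task before task 9, so it can be placed first.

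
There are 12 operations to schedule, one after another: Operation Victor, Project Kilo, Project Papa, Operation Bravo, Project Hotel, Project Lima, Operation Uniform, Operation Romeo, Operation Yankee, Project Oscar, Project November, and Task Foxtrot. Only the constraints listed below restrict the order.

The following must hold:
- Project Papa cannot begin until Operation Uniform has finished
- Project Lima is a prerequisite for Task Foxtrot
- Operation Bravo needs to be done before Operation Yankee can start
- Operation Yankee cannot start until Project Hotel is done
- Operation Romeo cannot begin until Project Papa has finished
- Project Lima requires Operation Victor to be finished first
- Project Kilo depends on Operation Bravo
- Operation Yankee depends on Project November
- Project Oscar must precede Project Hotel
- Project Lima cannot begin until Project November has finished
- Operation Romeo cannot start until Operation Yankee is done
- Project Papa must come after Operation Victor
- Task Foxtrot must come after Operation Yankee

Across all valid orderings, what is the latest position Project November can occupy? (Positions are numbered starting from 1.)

Every operation that must follow Project November has to come after it. Tracing all chains starting from Project November, those operations are: Project Lima, Operation Romeo, Operation Yankee, Task Foxtrot — 4 in total.
With 4 mandatory successors out of 12 operations total, the latest slot for Project November is 12−4 = 8, and it's reachable by doing all non-successors before Project November.

8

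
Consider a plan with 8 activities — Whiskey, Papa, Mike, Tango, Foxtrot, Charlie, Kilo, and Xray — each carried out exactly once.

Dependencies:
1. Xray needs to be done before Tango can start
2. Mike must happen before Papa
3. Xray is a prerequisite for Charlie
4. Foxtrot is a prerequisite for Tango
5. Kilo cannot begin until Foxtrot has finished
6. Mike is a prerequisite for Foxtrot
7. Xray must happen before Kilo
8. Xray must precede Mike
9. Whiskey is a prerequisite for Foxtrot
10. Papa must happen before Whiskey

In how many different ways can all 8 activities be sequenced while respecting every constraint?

Xray is the only activity with nothing required before it, so every ordering starts there.
Counting all ways to extend the partial order to a total order gives 14.

14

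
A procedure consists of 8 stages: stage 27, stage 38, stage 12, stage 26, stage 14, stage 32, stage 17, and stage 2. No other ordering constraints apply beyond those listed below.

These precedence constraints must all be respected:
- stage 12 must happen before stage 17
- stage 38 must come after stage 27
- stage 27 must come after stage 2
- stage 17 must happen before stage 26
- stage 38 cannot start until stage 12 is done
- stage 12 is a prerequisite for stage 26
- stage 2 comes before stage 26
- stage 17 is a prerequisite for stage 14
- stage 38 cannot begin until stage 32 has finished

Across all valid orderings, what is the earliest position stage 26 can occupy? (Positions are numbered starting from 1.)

4

Every stage that must precede stage 26 has to come before it. Tracing all chains that end at stage 26, those stages are: stage 12, stage 17, stage 2 — 3 in total.
So at minimum 3 stages come before stage 26, putting stage 26 no earlier than position 4. That position is achievable by scheduling exactly those predecessors first.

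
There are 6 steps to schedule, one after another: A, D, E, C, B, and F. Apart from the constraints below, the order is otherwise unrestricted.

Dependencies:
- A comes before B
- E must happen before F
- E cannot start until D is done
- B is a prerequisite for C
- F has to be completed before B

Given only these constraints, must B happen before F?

There is a chain F → B, which puts F before B.
So B does not have to come before F — it cannot.

No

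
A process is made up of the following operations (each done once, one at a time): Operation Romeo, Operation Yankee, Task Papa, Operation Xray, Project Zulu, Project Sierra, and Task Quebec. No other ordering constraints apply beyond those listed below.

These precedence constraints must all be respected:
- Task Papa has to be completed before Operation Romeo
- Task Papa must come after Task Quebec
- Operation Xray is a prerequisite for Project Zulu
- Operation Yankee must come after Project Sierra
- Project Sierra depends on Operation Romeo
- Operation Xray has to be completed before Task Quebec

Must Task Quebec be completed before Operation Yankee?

Yes

Following the dependencies: Task Quebec → Task Papa → Operation Romeo → Project Sierra → Operation Yankee.
Hence Task Quebec necessarily comes before Operation Yankee.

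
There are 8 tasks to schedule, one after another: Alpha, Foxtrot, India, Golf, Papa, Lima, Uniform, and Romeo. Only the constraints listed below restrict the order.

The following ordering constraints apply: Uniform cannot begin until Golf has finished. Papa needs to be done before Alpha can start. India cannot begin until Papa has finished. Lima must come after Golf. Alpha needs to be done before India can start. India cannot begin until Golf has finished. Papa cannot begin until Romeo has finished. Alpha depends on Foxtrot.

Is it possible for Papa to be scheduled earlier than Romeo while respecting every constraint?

No

There is a dependency chain Romeo → Papa, so Papa always comes after Romeo.
So no valid ordering can have Papa before Romeo.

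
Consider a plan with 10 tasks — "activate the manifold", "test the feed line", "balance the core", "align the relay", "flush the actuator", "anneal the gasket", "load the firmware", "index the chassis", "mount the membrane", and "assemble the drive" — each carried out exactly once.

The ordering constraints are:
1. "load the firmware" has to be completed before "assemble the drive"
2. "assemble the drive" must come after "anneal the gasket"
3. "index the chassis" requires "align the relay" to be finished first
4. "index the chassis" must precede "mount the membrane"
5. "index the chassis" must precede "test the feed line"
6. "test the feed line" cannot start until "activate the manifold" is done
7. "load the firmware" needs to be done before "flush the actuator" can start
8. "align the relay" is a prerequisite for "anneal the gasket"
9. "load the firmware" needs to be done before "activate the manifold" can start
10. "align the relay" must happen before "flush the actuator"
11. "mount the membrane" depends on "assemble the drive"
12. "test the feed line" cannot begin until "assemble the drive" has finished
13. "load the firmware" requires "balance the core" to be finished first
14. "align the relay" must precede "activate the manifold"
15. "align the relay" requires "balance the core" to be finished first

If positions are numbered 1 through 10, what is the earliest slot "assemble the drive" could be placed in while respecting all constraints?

Every task that must precede "assemble the drive" has to come before it. Tracing all chains that end at "assemble the drive", those tasks are: "balance the core", "align the relay", "anneal the gasket", "load the firmware" — 4 in total.
With 4 mandatory predecessors, the earliest "assemble the drive" can sit is position 4+1 = 5, and placing just those 4 first achieves it.

5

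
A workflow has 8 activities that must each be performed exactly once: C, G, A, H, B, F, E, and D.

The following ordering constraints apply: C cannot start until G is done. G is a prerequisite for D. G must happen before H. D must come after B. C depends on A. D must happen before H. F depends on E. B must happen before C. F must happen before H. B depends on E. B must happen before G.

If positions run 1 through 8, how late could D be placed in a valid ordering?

The only activity forced after D (directly or by a chain) is H.
So at least 1 activity follows D, putting D no later than position 7. That position is achievable by scheduling everything else first.

7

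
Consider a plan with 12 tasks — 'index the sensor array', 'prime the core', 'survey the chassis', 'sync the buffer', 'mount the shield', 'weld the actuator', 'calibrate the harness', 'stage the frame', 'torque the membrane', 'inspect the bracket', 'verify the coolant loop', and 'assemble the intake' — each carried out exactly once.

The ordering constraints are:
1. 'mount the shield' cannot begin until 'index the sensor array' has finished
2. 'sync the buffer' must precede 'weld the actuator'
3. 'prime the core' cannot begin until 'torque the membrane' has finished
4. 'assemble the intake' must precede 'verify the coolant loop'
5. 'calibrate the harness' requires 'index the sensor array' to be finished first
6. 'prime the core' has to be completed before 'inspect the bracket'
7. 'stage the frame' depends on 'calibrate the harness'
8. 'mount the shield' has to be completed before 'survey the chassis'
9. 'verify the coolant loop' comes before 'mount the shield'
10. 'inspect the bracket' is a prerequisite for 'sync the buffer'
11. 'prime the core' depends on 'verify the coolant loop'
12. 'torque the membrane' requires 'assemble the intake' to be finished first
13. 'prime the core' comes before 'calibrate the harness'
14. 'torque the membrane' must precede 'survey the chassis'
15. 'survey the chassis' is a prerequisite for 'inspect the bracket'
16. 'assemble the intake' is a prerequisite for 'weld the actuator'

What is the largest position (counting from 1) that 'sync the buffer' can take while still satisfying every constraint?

Following the constraints forward from 'sync the buffer', its only required successor is 'weld the actuator'.
So at least 1 task follows 'sync the buffer', putting 'sync the buffer' no later than position 11. That position is achievable by scheduling everything else first.

11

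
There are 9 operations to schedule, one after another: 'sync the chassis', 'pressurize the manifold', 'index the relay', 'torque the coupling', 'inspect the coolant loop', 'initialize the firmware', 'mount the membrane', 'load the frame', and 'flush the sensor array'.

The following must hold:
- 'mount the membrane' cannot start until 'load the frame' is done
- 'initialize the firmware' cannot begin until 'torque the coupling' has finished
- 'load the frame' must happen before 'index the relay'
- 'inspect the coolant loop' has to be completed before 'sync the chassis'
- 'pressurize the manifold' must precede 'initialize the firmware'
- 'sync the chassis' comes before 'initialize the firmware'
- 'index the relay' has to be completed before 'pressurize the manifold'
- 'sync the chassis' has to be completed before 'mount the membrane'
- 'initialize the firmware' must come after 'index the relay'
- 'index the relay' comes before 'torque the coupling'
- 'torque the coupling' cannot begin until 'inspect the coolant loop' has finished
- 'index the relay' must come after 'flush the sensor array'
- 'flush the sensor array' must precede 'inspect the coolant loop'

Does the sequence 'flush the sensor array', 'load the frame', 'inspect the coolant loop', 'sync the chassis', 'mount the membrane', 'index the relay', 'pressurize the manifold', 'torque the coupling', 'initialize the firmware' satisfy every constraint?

Going through the constraints one by one, each required predecessor appears earlier in the sequence than its dependent — e.g. 'inspect the coolant loop' (position 3) is before 'torque the coupling' (position 8), as required.

Yes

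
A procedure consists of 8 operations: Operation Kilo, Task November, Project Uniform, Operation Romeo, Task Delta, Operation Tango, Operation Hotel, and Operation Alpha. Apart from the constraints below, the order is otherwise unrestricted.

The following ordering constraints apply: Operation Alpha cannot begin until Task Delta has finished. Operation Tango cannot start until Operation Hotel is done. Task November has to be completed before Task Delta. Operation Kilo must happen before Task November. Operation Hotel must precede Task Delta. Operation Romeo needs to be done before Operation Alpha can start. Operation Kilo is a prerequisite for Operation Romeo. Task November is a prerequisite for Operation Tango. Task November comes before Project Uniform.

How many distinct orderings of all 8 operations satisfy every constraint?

The operations with no prerequisites are Operation Kilo, Operation Hotel; any of them can be placed first.
Systematically extending each partial ordering one operation at a time and counting, there are 197 complete orderings.

197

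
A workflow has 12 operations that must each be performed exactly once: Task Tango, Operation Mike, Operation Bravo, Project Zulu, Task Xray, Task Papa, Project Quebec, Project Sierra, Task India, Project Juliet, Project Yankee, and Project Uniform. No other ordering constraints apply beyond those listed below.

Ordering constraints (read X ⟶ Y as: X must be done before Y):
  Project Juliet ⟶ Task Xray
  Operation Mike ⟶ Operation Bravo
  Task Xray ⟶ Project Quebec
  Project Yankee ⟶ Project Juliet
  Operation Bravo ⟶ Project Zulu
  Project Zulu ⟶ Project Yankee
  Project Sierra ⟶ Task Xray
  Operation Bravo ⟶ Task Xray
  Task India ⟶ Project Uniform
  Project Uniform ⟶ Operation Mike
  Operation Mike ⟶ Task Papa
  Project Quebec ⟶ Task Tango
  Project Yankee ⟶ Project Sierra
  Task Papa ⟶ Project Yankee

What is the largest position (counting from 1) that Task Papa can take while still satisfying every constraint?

Following every chain forward from Task Papa, the operations that must come later are Task Tango, Task Xray, Project Quebec, Project Sierra, Project Juliet, Project Yankee — 6 of them.
So at least 6 operations follow Task Papa, putting Task Papa no later than position 6. That position is achievable by scheduling everything else first.

6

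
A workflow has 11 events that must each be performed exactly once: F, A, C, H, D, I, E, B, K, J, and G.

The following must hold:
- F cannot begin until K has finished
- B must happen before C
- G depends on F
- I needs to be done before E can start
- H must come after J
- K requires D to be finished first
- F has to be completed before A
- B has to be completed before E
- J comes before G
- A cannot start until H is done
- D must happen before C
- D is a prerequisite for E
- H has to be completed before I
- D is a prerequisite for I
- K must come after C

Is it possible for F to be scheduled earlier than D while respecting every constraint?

There is a dependency chain D → K → F, so F always comes after D.
So no valid ordering can have F before D.

No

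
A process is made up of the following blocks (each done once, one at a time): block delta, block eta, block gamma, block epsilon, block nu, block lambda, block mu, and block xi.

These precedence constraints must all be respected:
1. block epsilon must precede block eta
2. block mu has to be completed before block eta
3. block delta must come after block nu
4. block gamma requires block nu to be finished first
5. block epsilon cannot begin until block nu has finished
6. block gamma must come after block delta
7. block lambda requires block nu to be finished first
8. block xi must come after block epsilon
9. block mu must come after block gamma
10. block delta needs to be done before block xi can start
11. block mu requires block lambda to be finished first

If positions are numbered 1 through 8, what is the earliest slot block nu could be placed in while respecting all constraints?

No constraint forces any other block before block nu, so it can be placed first.

1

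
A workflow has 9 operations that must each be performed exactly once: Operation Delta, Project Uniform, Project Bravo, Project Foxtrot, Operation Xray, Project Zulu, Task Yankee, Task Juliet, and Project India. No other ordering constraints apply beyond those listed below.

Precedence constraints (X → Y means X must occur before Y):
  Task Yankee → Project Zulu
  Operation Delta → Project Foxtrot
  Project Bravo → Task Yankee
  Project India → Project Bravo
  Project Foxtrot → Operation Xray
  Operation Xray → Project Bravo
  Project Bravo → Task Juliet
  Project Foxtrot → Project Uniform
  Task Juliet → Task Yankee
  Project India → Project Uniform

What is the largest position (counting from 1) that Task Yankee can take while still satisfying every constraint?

8

The only operation forced after Task Yankee (directly or by a chain) is Project Zulu.
With 1 mandatory successor out of 9 operations total, the latest slot for Task Yankee is 9−1 = 8, and it's reachable by doing all non-successors before Task Yankee.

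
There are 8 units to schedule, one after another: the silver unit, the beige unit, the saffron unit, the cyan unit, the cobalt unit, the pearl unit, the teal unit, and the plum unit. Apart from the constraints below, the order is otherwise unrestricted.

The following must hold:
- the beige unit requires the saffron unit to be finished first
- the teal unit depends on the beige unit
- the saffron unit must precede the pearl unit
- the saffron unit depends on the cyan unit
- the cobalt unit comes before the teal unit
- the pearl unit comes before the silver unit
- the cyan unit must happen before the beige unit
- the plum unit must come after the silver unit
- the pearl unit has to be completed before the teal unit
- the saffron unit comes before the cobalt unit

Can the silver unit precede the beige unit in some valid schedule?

The constraints leave the silver unit and the beige unit unordered relative to each other; nothing requires the beige unit earlier.
So a valid ordering placing the silver unit earlier than the beige unit exists.

Yes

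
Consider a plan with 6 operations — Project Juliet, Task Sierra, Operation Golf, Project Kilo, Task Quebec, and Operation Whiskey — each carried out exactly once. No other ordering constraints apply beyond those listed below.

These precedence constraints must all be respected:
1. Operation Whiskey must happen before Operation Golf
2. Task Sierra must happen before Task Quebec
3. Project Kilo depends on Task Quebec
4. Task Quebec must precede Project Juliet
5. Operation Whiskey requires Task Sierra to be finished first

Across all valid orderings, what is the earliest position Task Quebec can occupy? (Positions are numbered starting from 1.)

The only operation forced before Task Quebec (directly or transitively) is Task Sierra.
So at minimum 1 operation comes before Task Quebec, putting Task Quebec no earlier than position 2. That position is achievable by scheduling exactly that predecessor first.

2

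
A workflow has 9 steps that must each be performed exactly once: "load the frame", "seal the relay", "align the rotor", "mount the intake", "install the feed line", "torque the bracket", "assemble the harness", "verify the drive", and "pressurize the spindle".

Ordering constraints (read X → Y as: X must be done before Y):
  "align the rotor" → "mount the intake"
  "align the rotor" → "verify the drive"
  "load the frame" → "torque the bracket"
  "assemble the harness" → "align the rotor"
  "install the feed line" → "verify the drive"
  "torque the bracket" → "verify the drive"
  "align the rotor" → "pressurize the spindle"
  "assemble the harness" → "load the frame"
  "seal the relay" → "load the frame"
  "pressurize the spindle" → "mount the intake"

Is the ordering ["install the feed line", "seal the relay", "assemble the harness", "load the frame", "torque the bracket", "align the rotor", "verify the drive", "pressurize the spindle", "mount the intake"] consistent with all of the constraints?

Every stated constraint is respected: "install the feed line" sits at position 1, ahead of "verify the drive" at position 7, and each of the other listed pairs likewise has the predecessor earlier in the sequence.

Yes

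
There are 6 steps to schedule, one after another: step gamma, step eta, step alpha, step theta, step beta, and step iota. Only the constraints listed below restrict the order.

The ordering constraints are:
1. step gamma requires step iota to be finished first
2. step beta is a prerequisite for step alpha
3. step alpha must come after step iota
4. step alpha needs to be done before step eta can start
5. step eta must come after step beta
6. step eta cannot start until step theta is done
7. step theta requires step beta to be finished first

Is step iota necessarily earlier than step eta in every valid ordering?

Following the dependencies: step iota → step alpha → step eta.
So step iota must precede step eta in any valid ordering.

Yes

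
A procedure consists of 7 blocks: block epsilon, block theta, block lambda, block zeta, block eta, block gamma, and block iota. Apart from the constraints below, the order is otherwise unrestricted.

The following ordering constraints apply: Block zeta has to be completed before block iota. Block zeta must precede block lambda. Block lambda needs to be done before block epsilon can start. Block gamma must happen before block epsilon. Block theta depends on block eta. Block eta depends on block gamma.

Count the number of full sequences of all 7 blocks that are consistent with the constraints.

99

2 blocks have no prerequisites (block zeta, block gamma), so any of them could come first.
Counting all ways to extend the partial order to a total order gives 99.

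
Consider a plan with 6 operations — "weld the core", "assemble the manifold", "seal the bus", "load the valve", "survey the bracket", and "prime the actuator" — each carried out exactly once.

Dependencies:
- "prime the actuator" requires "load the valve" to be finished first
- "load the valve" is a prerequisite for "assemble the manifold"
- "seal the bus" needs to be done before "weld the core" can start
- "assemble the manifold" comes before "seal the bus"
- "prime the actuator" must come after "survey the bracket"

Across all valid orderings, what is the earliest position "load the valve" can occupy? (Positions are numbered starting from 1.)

"load the valve" has no prerequisites at all, so it can go in position 1.

1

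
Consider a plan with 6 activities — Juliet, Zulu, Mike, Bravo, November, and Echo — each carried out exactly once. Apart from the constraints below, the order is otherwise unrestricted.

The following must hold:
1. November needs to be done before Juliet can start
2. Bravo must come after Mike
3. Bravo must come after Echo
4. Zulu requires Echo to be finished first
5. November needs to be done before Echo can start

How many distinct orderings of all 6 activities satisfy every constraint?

33

2 activities have no prerequisites (Mike, November), so any of them could come first.
Enumerating by repeatedly choosing an available activity (one whose prerequisites are all placed) gives 33 distinct complete orderings.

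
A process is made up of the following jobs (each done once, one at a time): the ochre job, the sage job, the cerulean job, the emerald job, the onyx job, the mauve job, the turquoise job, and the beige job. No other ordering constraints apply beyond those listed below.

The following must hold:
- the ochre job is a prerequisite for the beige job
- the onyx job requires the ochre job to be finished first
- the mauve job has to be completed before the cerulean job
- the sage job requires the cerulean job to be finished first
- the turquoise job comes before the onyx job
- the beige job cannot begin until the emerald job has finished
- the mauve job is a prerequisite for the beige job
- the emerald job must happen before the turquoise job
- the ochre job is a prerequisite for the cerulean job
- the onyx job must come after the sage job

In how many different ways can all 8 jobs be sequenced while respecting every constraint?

136

The jobs with no prerequisites are the ochre job, the emerald job, the mauve job; any of them can be placed first.
Systematically extending each partial ordering one job at a time and counting, there are 136 complete orderings.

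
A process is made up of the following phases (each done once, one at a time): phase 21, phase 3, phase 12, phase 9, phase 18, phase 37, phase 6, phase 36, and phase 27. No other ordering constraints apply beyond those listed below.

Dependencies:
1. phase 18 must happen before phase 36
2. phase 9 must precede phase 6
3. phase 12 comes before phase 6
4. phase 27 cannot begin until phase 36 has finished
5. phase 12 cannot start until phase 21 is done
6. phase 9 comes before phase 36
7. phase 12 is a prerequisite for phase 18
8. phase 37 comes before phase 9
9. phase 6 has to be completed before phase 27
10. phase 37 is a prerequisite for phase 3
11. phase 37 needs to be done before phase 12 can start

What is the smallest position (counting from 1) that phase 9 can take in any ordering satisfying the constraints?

The only phase forced before phase 9 (directly or transitively) is phase 37.
So at minimum 1 phase comes before phase 9, putting phase 9 no earlier than position 2. That position is achievable by scheduling exactly that predecessor first.

2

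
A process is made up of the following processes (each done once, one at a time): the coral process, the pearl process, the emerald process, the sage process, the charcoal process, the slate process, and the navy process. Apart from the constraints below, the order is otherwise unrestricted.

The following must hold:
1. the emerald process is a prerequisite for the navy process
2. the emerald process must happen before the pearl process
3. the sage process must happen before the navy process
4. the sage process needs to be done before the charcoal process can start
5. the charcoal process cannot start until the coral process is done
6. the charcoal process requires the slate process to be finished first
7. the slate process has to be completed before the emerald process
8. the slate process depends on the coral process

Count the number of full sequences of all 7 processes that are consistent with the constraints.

32

2 processes have no prerequisites (the coral process, the sage process), so any of them could come first.
Systematically extending each partial ordering one process at a time and counting, there are 32 complete orderings.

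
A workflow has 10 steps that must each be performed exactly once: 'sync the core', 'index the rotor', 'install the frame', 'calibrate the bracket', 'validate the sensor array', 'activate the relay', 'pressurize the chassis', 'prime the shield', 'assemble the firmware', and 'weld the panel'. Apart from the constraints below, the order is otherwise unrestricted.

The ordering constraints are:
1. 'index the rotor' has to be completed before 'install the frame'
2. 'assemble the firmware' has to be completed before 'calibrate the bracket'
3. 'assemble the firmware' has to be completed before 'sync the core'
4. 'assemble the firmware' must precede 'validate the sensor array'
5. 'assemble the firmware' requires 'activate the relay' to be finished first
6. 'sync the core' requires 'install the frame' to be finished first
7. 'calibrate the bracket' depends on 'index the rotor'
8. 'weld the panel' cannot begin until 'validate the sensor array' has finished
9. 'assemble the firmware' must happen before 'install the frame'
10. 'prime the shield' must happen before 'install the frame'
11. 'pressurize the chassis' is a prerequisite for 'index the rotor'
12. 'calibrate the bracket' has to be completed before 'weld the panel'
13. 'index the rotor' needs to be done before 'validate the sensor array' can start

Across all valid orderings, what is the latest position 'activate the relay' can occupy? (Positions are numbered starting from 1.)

4

The steps that are forced after 'activate the relay', directly or by a chain of constraints, are 'sync the core', 'install the frame', 'calibrate the bracket', 'validate the sensor array', 'assemble the firmware', 'weld the panel'. That's 6 steps.
With 6 mandatory successors out of 10 steps total, the latest slot for 'activate the relay' is 10−6 = 4, and it's reachable by doing all non-successors before 'activate the relay'.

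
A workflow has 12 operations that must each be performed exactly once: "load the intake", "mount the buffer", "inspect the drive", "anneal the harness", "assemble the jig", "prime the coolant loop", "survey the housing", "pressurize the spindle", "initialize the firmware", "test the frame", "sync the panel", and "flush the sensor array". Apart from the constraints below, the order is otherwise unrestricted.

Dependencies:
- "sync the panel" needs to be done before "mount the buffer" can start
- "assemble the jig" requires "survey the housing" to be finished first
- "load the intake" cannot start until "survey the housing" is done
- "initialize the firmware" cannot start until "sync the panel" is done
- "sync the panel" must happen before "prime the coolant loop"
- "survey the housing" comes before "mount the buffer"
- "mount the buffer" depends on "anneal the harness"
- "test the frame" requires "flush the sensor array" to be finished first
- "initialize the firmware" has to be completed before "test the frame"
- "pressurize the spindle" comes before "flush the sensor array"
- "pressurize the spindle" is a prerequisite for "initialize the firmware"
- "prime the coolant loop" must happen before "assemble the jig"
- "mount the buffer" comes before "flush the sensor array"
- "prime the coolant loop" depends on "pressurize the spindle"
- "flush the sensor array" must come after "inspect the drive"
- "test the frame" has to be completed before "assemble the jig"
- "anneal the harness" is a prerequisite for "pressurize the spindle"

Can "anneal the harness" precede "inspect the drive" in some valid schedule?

Yes

Nothing in the constraints forces "inspect the drive" before "anneal the harness" — there is no chain from "inspect the drive" to "anneal the harness".
So a valid ordering placing "anneal the harness" earlier than "inspect the drive" exists.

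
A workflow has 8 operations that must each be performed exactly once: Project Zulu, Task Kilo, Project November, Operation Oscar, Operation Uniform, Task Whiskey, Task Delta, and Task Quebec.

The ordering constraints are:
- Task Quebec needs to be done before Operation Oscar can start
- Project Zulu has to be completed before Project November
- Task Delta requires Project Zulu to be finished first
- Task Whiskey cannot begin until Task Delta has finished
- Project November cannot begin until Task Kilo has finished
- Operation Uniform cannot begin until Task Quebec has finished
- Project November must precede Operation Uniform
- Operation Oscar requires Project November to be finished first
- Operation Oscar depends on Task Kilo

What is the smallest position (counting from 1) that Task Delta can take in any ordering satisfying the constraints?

The only operation forced before Task Delta (directly or transitively) is Project Zulu.
So at minimum 1 operation comes before Task Delta, putting Task Delta no earlier than position 2. That position is achievable by scheduling exactly that predecessor first.

2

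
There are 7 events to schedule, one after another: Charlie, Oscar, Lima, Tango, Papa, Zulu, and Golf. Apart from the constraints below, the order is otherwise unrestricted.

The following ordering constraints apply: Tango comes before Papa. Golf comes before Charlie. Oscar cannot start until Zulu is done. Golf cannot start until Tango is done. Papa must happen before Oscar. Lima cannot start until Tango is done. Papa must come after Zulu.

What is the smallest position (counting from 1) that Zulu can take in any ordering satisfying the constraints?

1

Zulu has no prerequisites at all, so it can go in position 1.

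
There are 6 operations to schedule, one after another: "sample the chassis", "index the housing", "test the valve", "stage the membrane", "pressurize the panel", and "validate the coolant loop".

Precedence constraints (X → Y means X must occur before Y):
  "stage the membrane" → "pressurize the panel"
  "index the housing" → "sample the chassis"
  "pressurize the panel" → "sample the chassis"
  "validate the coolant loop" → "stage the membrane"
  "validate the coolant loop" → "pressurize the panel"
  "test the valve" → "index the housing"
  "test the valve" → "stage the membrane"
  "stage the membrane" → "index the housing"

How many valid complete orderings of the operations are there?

4

The operations with no prerequisites are "test the valve", "validate the coolant loop"; any of them can be placed first.
Counting all ways to extend the partial order to a total order gives 4.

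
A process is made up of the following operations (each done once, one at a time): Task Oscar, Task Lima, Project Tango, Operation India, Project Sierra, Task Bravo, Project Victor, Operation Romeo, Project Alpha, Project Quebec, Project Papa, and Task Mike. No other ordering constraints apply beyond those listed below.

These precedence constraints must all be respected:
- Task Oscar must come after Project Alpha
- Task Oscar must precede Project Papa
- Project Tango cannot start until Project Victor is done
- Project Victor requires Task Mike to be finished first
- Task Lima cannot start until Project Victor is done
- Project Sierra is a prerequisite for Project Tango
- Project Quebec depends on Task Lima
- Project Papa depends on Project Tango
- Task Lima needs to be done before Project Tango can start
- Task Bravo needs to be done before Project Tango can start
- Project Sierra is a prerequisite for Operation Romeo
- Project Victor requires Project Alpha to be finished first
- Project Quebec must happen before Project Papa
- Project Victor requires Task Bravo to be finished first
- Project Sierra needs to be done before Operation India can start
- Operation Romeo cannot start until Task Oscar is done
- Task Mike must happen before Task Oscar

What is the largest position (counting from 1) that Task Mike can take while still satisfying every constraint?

The operations that are forced after Task Mike, directly or by a chain of constraints, are Task Oscar, Task Lima, Project Tango, Project Victor, Operation Romeo, Project Quebec, Project Papa. That's 7 operations.
With 7 mandatory successors out of 12 operations total, the latest slot for Task Mike is 12−7 = 5, and it's reachable by doing all non-successors before Task Mike.

5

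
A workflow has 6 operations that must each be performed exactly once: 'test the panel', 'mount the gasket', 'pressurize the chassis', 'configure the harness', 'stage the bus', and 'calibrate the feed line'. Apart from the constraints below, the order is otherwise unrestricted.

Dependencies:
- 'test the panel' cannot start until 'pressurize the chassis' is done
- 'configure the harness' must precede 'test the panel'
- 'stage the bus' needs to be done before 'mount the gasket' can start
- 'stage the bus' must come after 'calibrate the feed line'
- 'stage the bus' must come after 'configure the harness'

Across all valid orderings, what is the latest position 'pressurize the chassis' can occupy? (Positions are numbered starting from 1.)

Following the constraints forward from 'pressurize the chassis', its only required successor is 'test the panel'.
So at least 1 operation follows 'pressurize the chassis', putting 'pressurize the chassis' no later than position 5. That position is achievable by scheduling everything else first.

5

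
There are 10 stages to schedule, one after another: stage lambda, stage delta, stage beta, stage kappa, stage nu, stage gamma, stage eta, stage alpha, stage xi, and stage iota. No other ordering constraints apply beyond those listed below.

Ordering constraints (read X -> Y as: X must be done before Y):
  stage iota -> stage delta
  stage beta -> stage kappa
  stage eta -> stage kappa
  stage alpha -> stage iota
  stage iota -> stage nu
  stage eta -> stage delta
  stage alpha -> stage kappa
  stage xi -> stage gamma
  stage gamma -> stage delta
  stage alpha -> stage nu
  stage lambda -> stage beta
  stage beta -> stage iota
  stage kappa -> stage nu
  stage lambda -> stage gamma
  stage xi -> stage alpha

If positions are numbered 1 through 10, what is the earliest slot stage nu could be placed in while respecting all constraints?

The stages that are forced before stage nu, directly or transitively, are stage lambda, stage beta, stage kappa, stage eta, stage alpha, stage xi, stage iota. That's 7 stages.
So at minimum 7 stages come before stage nu, putting stage nu no earlier than position 8. That position is achievable by scheduling exactly those predecessors first.

8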